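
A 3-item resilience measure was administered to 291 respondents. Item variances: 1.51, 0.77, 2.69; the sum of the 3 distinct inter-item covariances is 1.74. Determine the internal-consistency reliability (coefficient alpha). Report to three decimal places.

coefficient alpha = 0.618

ΣVar(i) = 1.51 + 0.77 + 2.69 = 4.97
Sum of distinct covariances = 1.74
σ²_T = ΣVar(i) + 2·Σcov = 4.97 + 2 × 1.74 = 8.45
α = (3/2)·(1 − 4.97/8.45) = 0.618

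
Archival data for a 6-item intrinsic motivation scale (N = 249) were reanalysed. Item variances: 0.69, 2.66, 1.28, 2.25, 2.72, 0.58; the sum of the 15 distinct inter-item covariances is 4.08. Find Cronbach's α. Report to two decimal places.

sum of item variances = 0.69 + 2.66 + 1.28 + 2.25 + 2.72 + 0.58 = 10.18
Sum of distinct covariances = 4.08
σ²_T = sum of item variances + 2·Σcov = 10.18 + 2 × 4.08 = 18.34
α = (6/5)·(1 − 10.18/18.34) = 0.53

α = 0.53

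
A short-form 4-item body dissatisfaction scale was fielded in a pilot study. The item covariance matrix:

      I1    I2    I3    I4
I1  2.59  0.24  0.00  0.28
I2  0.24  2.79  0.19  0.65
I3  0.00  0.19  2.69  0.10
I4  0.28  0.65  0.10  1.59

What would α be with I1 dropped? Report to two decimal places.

α = 0.32

Remaining items: I2, I3, I4 (k = 3).
Σσᵢ² = 2.79 + 2.69 + 1.59 = 7.07
σ²_total = 7.07 + 2 × 0.94 = 8.95
α (item deleted) = (3/2)·(1 − 7.07/8.95) = 0.32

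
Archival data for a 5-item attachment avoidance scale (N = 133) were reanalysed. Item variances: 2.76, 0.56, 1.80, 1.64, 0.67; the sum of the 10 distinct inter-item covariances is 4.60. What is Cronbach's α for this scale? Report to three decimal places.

α = 0.692

Σσ²ᵢ = 2.76 + 0.56 + 1.80 + 1.64 + 0.67 = 7.43
Sum of distinct covariances = 4.60
σ²_total = Σσ²ᵢ + 2·Σcov = 7.43 + 2 × 4.60 = 16.63
α = (5/4)·(1 − 7.43/16.63) = 0.692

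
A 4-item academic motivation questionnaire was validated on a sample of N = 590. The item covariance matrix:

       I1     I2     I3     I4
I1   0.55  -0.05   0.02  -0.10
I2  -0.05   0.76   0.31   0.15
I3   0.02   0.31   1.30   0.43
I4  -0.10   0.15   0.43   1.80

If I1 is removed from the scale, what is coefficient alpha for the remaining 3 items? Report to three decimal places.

Remaining items: I2, I3, I4 (k = 3).
sum of item variances = 0.76 + 1.30 + 1.80 = 3.86
σ²_T = 3.86 + 2 × 0.89 = 5.64
α (item deleted) = (3/2)·(1 − 3.86/5.64) = 0.473

coefficient alpha = 0.473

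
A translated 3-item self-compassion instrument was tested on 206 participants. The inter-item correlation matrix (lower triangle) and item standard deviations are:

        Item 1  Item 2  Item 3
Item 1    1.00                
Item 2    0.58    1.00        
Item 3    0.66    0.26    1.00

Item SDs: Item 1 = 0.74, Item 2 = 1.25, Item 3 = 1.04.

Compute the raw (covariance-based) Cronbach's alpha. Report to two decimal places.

Σσ²ᵢ = 0.74² + 1.25² + 1.04² = 3.1917
Covariances σ_ij = r_ij · s_i · s_j:
  σ(Item 1,Item 2) = 0.58 × 0.74 × 1.25 = 0.5365
  σ(Item 1,Item 3) = 0.66 × 0.74 × 1.04 = 0.5079
  σ(Item 2,Item 3) = 0.26 × 1.25 × 1.04 = 0.3380
σ²_T = Σσ²ᵢ + 2·Σσ_ij = 3.1917 + 2 × 1.3824 = 5.9565
α = (3/2)·(1 − 3.1917/5.9565) = 0.70

α = 0.70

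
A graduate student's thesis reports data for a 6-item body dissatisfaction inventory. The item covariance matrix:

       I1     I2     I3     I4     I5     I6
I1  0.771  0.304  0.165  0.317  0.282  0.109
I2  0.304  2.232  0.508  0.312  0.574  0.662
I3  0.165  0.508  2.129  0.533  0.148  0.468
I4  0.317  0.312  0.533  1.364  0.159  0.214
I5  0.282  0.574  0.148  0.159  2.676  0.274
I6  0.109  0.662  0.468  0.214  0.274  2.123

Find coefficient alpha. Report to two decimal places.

Σσ²ᵢ = 0.771 + 2.232 + 2.129 + 1.364 + 2.676 + 2.123 = 11.295
Sum of off-diagonal covariances = 5.029
σ²_T = 11.295 + 2 × 5.029 = 21.353
α = (k/(k−1))·(1 − Σσ²ᵢ/σ²_T) = (6/5)·(1 − 11.295/21.353) = 0.57

α = 0.57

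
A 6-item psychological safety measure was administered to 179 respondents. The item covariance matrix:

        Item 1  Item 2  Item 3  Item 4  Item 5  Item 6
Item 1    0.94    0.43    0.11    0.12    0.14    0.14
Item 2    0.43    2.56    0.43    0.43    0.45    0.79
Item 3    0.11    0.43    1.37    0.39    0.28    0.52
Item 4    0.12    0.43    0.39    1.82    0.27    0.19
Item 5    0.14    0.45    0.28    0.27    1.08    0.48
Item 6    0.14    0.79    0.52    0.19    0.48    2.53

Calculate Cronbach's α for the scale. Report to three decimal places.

Cronbach's α = 0.601

Σσᵢ² = 0.94 + 2.56 + 1.37 + 1.82 + 1.08 + 2.53 = 10.30
Sum of off-diagonal covariances = 5.17
σ²_T = 10.30 + 2 × 5.17 = 20.64
α = (k/(k−1))·(1 − Σσᵢ²/σ²_T) = (6/5)·(1 − 10.30/20.64) = 0.601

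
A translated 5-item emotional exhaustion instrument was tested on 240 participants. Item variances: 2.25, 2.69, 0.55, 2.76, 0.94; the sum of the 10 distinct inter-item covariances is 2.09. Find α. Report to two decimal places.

Σσ²ᵢ = 2.25 + 2.69 + 0.55 + 2.76 + 0.94 = 9.19
Sum of distinct covariances = 2.09
σ²_total = Σσ²ᵢ + 2·Σcov = 9.19 + 2 × 2.09 = 13.37
α = (5/4)·(1 − 9.19/13.37) = 0.39

α = 0.39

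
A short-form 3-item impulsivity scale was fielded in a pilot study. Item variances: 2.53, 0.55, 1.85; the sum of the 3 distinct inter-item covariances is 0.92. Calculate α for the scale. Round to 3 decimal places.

α = 0.408

sum of item variances = 2.53 + 0.55 + 1.85 = 4.93
Sum of distinct covariances = 0.92
σ²_total = sum of item variances + 2·Σcov = 4.93 + 2 × 0.92 = 6.77
α = (3/2)·(1 − 4.93/6.77) = 0.408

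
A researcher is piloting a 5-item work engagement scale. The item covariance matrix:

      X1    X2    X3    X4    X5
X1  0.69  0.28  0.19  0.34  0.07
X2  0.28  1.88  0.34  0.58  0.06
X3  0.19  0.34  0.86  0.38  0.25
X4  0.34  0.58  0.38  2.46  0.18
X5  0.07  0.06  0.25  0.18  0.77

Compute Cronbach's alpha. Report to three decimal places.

Σσᵢ² = 0.69 + 1.88 + 0.86 + 2.46 + 0.77 = 6.66
Σ_{i<j} σ_ij = 2.67
Var(T) = 6.66 + 2 × 2.67 = 12.00
α = (k/(k−1))·(1 − Σσᵢ²/Var(T)) = (5/4)·(1 − 6.66/12.00) = 0.556

α = 0.556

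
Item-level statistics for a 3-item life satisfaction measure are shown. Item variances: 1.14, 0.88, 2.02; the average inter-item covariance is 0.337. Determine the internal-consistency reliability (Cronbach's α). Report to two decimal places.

α = 0.50

sum of item variances = 1.14 + 0.88 + 2.02 = 4.04
Sum of the 3 distinct covariances = 3 × 0.337 = 1.011
σ²_total = sum of item variances + 2·Σcov = 4.04 + 2 × 1.011 = 6.062
α = (3/2)·(1 − 4.04/6.062) = 0.50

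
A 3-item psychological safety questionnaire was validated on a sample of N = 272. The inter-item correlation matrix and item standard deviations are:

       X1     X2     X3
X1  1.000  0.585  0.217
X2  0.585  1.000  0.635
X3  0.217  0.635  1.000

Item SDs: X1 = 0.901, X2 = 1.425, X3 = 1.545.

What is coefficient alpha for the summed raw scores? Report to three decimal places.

Σσ²ᵢ = 0.901² + 1.425² + 1.545² = 5.2295
Covariances σ_ij = r_ij · s_i · s_j:
  σ(X1,X2) = 0.585 × 0.901 × 1.425 = 0.7511
  σ(X1,X3) = 0.217 × 0.901 × 1.545 = 0.3021
  σ(X2,X3) = 0.635 × 1.425 × 1.545 = 1.3980
σ²_T = Σσ²ᵢ + 2·Σσ_ij = 5.2295 + 2 × 2.4512 = 10.1319
α = (3/2)·(1 − 5.2295/10.1319) = 0.726

α = 0.726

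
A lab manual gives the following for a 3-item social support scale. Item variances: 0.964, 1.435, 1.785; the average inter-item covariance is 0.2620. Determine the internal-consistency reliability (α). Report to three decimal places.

ΣVar(i) = 0.964 + 1.435 + 1.785 = 4.184
Sum of the 3 distinct covariances = 3 × 0.2620 = 0.7860
σ²_total = ΣVar(i) + 2·Σcov = 4.184 + 2 × 0.7860 = 5.7560
α = (3/2)·(1 − 4.184/5.7560) = 0.410

α = 0.410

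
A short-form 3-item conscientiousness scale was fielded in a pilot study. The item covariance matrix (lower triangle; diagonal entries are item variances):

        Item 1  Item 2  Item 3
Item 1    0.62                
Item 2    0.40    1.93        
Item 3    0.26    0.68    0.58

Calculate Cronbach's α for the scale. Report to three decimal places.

α = 0.692

Σσ²ᵢ = 0.62 + 1.93 + 0.58 = 3.13
Sum of the distinct covariances = 1.34
total variance = 3.13 + 2 × 1.34 = 5.81
α = (k/(k−1))·(1 − Σσ²ᵢ/total variance) = (3/2)·(1 − 3.13/5.81) = 0.692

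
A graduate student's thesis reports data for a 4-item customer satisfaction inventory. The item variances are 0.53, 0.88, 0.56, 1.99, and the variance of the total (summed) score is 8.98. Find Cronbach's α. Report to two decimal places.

sum of item variances = 0.53 + 0.88 + 0.56 + 1.99 = 3.96
α = (k/(k−1))·(1 − sum of item variances/total variance) = (4/3)·(1 − 3.96/8.98) = 0.75

Cronbach's α = 0.75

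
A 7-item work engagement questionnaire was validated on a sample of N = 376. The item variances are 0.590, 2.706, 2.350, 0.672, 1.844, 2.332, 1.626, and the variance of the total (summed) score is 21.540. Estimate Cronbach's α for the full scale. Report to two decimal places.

ΣVar(i) = 0.590 + 2.706 + 2.350 + 0.672 + 1.844 + 2.332 + 1.626 = 12.120
α = (k/(k−1))·(1 − ΣVar(i)/total variance) = (7/6)·(1 − 12.120/21.540) = 0.51

Cronbach's α = 0.51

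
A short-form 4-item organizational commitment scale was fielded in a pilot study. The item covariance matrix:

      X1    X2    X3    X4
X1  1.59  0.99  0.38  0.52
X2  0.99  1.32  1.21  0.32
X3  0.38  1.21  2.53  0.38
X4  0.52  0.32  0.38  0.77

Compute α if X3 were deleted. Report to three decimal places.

Remaining items: X1, X2, X4 (k = 3).
Σσ²ᵢ = 1.59 + 1.32 + 0.77 = 3.68
σ²_T = 3.68 + 2 × 1.83 = 7.34
α (item deleted) = (3/2)·(1 − 3.68/7.34) = 0.748

α = 0.748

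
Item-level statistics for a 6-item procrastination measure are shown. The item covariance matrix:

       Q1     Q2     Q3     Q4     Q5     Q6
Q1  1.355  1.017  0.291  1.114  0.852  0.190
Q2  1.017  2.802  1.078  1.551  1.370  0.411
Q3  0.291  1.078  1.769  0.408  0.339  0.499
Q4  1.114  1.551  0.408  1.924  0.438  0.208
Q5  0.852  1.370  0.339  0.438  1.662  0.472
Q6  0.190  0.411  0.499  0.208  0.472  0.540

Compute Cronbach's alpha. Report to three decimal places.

Cronbach's alpha = 0.805

ΣVar(i) = 1.355 + 2.802 + 1.769 + 1.924 + 1.662 + 0.540 = 10.052
Sum of off-diagonal covariances = 10.238
Var(T) = 10.052 + 2 × 10.238 = 30.528
α = (k/(k−1))·(1 − ΣVar(i)/Var(T)) = (6/5)·(1 − 10.052/30.528) = 0.805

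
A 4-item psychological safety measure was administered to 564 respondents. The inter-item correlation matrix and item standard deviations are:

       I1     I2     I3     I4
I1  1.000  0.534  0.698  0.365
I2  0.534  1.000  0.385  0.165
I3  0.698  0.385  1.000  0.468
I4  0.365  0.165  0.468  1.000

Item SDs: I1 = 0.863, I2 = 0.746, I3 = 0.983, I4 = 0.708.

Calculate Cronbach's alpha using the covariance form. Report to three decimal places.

α = 0.763

Σσ²ᵢ = 0.863² + 0.746² + 0.983² + 0.708² = 2.7688
Covariances σ_ij = r_ij · s_i · s_j:
  σ(I1,I2) = 0.534 × 0.863 × 0.746 = 0.3438
  σ(I1,I3) = 0.698 × 0.863 × 0.983 = 0.5921
  σ(I1,I4) = 0.365 × 0.863 × 0.708 = 0.2230
  σ(I2,I3) = 0.385 × 0.746 × 0.983 = 0.2823
  σ(I2,I4) = 0.165 × 0.746 × 0.708 = 0.0871
  σ(I3,I4) = 0.468 × 0.983 × 0.708 = 0.3257
σ²_T = Σσ²ᵢ + 2·Σσ_ij = 2.7688 + 2 × 1.8540 = 6.4768
α = (4/3)·(1 − 2.7688/6.4768) = 0.763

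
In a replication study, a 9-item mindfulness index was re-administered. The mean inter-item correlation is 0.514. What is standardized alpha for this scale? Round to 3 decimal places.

Standardized α = k·r̄ / (1 + (k−1)·r̄) = 9 × 0.514 / (1 + 8 × 0.514)
  = 4.6260 / 5.1120 = 0.905

α = 0.905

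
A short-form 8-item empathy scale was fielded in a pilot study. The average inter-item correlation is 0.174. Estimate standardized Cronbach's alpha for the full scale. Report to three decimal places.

α = 0.628

Standardized α = k·r̄ / (1 + (k−1)·r̄) = 8 × 0.174 / (1 + 7 × 0.174)
  = 1.3920 / 2.2180 = 0.628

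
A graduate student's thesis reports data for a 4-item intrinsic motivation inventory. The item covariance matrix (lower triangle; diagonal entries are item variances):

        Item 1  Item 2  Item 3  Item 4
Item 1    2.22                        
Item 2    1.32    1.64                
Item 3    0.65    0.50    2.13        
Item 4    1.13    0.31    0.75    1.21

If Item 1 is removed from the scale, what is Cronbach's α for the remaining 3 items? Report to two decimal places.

Remaining items: Item 2, Item 3, Item 4 (k = 3).
Σσᵢ² = 1.64 + 2.13 + 1.21 = 4.98
Var(T) = 4.98 + 2 × 1.56 = 8.10
α (item deleted) = (3/2)·(1 − 4.98/8.10) = 0.58

Cronbach's α = 0.58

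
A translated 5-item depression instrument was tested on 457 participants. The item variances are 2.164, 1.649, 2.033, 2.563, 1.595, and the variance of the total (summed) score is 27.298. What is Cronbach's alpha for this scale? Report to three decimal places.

Σσ²ᵢ = 2.164 + 1.649 + 2.033 + 2.563 + 1.595 = 10.004
α = (k/(k−1))·(1 − Σσ²ᵢ/σ²_total) = (5/4)·(1 − 10.004/27.298) = 0.792

Cronbach's alpha = 0.792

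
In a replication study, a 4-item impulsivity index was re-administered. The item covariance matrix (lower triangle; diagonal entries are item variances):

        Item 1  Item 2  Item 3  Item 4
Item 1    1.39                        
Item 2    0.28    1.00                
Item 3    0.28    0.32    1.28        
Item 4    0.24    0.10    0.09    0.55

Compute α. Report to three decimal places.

α = 0.511

Σσᵢ² = 1.39 + 1.00 + 1.28 + 0.55 = 4.22
Σ_{i<j} σ_ij = 1.31
Var(T) = 4.22 + 2 × 1.31 = 6.84
α = (k/(k−1))·(1 − Σσᵢ²/Var(T)) = (4/3)·(1 − 4.22/6.84) = 0.511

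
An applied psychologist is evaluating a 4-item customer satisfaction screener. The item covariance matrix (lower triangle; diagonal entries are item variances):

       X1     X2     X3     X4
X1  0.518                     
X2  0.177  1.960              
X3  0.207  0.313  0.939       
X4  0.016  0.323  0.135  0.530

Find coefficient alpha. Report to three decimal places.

α = 0.497

Σσ²ᵢ = 0.518 + 1.960 + 0.939 + 0.530 = 3.947
Sum of off-diagonal covariances = 1.171
σ²_T = 3.947 + 2 × 1.171 = 6.289
α = (k/(k−1))·(1 − Σσ²ᵢ/σ²_T) = (4/3)·(1 − 3.947/6.289) = 0.497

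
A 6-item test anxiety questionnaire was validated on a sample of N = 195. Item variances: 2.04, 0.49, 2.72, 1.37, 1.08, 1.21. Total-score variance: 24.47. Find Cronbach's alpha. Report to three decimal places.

Σσ²ᵢ = 2.04 + 0.49 + 2.72 + 1.37 + 1.08 + 1.21 = 8.91
α = (k/(k−1))·(1 − Σσ²ᵢ/σ²_total) = (6/5)·(1 − 8.91/24.47) = 0.763

Cronbach's alpha = 0.763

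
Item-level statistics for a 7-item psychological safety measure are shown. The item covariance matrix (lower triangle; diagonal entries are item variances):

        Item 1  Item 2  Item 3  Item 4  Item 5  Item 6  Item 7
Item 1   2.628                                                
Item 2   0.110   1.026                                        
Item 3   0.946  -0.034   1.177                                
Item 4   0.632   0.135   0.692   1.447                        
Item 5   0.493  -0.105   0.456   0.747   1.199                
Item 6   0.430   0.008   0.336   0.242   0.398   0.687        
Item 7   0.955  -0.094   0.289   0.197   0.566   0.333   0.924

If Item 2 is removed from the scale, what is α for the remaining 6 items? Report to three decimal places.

Remaining items: Item 1, Item 3, Item 4, Item 5, Item 6, Item 7 (k = 6).
Σσᵢ² = 2.628 + 1.177 + 1.447 + 1.199 + 0.687 + 0.924 = 8.062
σ²_T = 8.062 + 2 × 7.712 = 23.486
α (item deleted) = (6/5)·(1 − 8.062/23.486) = 0.788

α = 0.788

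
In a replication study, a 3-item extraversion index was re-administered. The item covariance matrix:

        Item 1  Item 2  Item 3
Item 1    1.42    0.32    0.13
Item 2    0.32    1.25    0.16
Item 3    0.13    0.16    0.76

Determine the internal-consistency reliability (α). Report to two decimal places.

sum of item variances = 1.42 + 1.25 + 0.76 = 3.43
Sum of off-diagonal covariances = 0.61
Var(T) = 3.43 + 2 × 0.61 = 4.65
α = (k/(k−1))·(1 − sum of item variances/Var(T)) = (3/2)·(1 − 3.43/4.65) = 0.39

α = 0.39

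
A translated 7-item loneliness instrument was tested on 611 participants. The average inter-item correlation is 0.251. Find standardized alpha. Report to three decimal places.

Standardized α = k·r̄ / (1 + (k−1)·r̄) = 7 × 0.251 / (1 + 6 × 0.251)
  = 1.7570 / 2.5060 = 0.701

standardized alpha = 0.701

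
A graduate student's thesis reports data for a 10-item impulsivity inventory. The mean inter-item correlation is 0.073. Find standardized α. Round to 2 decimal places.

Standardized α = k·r̄ / (1 + (k−1)·r̄) = 10 × 0.073 / (1 + 9 × 0.073)
  = 0.7300 / 1.6570 = 0.44

standardized α = 0.44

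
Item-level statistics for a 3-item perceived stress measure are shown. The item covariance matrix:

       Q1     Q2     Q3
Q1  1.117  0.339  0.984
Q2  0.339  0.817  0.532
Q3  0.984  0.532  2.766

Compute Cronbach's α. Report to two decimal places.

Σσ²ᵢ = 1.117 + 0.817 + 2.766 = 4.700
Sum of the distinct covariances = 1.855
σ²_total = 4.700 + 2 × 1.855 = 8.410
α = (k/(k−1))·(1 − Σσ²ᵢ/σ²_total) = (3/2)·(1 − 4.700/8.410) = 0.66

Cronbach's α = 0.66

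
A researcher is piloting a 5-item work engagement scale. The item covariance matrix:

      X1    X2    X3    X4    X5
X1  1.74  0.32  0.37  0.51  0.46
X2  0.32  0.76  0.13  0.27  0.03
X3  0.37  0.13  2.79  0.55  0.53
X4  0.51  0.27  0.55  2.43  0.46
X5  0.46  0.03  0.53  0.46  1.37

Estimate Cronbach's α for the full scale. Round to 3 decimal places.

α = 0.555

ΣVar(i) = 1.74 + 0.76 + 2.79 + 2.43 + 1.37 = 9.09
Σ_{i<j} σ_ij = 3.63
total variance = 9.09 + 2 × 3.63 = 16.35
α = (k/(k−1))·(1 − ΣVar(i)/total variance) = (5/4)·(1 − 9.09/16.35) = 0.555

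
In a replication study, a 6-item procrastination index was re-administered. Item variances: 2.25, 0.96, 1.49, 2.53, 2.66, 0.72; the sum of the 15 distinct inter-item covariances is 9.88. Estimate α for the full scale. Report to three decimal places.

α = 0.781

Σσᵢ² = 2.25 + 0.96 + 1.49 + 2.53 + 2.66 + 0.72 = 10.61
Sum of distinct covariances = 9.88
total variance = Σσᵢ² + 2·Σcov = 10.61 + 2 × 9.88 = 30.37
α = (6/5)·(1 − 10.61/30.37) = 0.781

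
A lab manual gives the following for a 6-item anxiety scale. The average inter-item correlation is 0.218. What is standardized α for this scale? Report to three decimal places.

standardized α = 0.626

Standardized α = k·r̄ / (1 + (k−1)·r̄) = 6 × 0.218 / (1 + 5 × 0.218)
  = 1.3080 / 2.0900 = 0.626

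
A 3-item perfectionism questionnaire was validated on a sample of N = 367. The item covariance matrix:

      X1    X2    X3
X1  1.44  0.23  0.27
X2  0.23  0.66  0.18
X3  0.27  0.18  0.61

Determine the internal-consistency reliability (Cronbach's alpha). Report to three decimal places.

α = 0.501

Σσ²ᵢ = 1.44 + 0.66 + 0.61 = 2.71
Sum of off-diagonal covariances = 0.68
σ²_T = 2.71 + 2 × 0.68 = 4.07
α = (k/(k−1))·(1 − Σσ²ᵢ/σ²_T) = (3/2)·(1 − 2.71/4.07) = 0.501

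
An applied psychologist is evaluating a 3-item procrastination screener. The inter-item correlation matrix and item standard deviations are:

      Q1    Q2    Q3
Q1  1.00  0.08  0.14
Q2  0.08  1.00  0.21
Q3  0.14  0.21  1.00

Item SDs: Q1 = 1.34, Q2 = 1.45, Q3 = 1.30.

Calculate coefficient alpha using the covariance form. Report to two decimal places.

Σσ²ᵢ = 1.34² + 1.45² + 1.30² = 5.5881
Covariances σ_ij = r_ij · s_i · s_j:
  σ(Q1,Q2) = 0.08 × 1.34 × 1.45 = 0.1554
  σ(Q1,Q3) = 0.14 × 1.34 × 1.30 = 0.2439
  σ(Q2,Q3) = 0.21 × 1.45 × 1.30 = 0.3958
σ²_T = Σσ²ᵢ + 2·Σσ_ij = 5.5881 + 2 × 0.7951 = 7.1783
α = (3/2)·(1 − 5.5881/7.1783) = 0.33

α = 0.33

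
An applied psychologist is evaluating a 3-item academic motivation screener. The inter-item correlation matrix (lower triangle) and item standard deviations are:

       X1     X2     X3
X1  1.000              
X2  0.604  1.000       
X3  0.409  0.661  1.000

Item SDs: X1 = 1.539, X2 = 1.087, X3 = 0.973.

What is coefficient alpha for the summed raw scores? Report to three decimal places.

Σσ²ᵢ = 1.539² + 1.087² + 0.973² = 4.4968
Covariances σ_ij = r_ij · s_i · s_j:
  σ(X1,X2) = 0.604 × 1.539 × 1.087 = 1.0104
  σ(X1,X3) = 0.409 × 1.539 × 0.973 = 0.6125
  σ(X2,X3) = 0.661 × 1.087 × 0.973 = 0.6991
σ²_T = Σσ²ᵢ + 2·Σσ_ij = 4.4968 + 2 × 2.3220 = 9.1408
α = (3/2)·(1 − 4.4968/9.1408) = 0.762

α = 0.762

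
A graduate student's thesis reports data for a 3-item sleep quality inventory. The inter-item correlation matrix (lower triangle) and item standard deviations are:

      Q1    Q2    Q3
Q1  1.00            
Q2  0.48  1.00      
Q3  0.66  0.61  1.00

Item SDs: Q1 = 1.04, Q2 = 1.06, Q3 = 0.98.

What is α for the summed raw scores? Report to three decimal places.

α = 0.805

Σσ²ᵢ = 1.04² + 1.06² + 0.98² = 3.1656
Covariances σ_ij = r_ij · s_i · s_j:
  σ(Q1,Q2) = 0.48 × 1.04 × 1.06 = 0.5292
  σ(Q1,Q3) = 0.66 × 1.04 × 0.98 = 0.6727
  σ(Q2,Q3) = 0.61 × 1.06 × 0.98 = 0.6337
σ²_T = Σσ²ᵢ + 2·Σσ_ij = 3.1656 + 2 × 1.8356 = 6.8368
α = (3/2)·(1 − 3.1656/6.8368) = 0.805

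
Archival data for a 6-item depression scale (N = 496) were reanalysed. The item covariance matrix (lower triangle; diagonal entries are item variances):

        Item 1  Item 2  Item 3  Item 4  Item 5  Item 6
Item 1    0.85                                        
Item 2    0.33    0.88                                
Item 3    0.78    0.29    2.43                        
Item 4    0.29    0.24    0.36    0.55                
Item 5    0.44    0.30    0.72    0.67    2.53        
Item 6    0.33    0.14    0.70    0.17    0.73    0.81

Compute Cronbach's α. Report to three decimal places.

ΣVar(i) = 0.85 + 0.88 + 2.43 + 0.55 + 2.53 + 0.81 = 8.05
Σ_{i<j} σ_ij = 6.49
Var(T) = 8.05 + 2 × 6.49 = 21.03
α = (k/(k−1))·(1 − ΣVar(i)/Var(T)) = (6/5)·(1 − 8.05/21.03) = 0.741

α = 0.741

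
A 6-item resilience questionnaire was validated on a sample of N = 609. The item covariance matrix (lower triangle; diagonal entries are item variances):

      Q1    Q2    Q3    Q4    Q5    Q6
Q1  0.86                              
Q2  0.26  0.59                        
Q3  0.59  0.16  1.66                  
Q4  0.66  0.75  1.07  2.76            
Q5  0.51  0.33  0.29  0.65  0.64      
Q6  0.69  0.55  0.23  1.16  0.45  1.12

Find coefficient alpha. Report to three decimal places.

α = 0.824

Σσᵢ² = 0.86 + 0.59 + 1.66 + 2.76 + 0.64 + 1.12 = 7.63
Σ_{i<j} σ_ij = 8.35
Var(T) = 7.63 + 2 × 8.35 = 24.33
α = (k/(k−1))·(1 − Σσᵢ²/Var(T)) = (6/5)·(1 − 7.63/24.33) = 0.824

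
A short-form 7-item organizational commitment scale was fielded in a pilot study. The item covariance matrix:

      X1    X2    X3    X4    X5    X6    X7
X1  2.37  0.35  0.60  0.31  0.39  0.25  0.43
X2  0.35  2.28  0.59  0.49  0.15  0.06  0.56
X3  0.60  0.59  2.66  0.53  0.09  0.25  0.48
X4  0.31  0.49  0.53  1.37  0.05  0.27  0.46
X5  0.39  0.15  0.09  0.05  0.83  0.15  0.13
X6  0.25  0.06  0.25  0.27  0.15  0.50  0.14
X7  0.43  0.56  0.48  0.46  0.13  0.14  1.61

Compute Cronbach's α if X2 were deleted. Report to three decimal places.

Cronbach's α = 0.591

Remaining items: X1, X3, X4, X5, X6, X7 (k = 6).
Σσᵢ² = 2.37 + 2.66 + 1.37 + 0.83 + 0.50 + 1.61 = 9.34
σ²_total = 9.34 + 2 × 4.53 = 18.40
α (item deleted) = (6/5)·(1 − 9.34/18.40) = 0.591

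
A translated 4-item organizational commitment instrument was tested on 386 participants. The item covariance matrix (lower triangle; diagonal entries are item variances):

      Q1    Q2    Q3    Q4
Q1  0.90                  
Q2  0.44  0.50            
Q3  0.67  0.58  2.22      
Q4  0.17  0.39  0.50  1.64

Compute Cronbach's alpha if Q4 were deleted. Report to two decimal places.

α = 0.72

Remaining items: Q1, Q2, Q3 (k = 3).
Σσ²ᵢ = 0.90 + 0.50 + 2.22 = 3.62
Var(T) = 3.62 + 2 × 1.69 = 7.00
α (item deleted) = (3/2)·(1 − 3.62/7.00) = 0.72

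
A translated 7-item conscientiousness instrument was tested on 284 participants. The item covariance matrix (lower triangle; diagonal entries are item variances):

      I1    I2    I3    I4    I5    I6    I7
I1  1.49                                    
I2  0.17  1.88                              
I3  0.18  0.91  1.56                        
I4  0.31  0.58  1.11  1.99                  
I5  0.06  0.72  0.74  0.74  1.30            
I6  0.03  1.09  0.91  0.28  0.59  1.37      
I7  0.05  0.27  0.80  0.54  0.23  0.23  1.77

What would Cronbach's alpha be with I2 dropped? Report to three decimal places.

Cronbach's alpha = 0.707

Remaining items: I1, I3, I4, I5, I6, I7 (k = 6).
sum of item variances = 1.49 + 1.56 + 1.99 + 1.30 + 1.37 + 1.77 = 9.48
σ²_total = 9.48 + 2 × 6.80 = 23.08
α (item deleted) = (6/5)·(1 − 9.48/23.08) = 0.707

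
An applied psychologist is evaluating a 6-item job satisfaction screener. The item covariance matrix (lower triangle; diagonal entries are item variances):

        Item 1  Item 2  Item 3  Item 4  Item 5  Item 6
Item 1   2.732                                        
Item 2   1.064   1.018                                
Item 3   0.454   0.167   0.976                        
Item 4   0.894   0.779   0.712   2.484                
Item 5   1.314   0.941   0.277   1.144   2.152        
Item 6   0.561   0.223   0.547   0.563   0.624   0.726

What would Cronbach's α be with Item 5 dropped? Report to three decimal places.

Remaining items: Item 1, Item 2, Item 3, Item 4, Item 6 (k = 5).
sum of item variances = 2.732 + 1.018 + 0.976 + 2.484 + 0.726 = 7.936
Var(T) = 7.936 + 2 × 5.964 = 19.864
α (item deleted) = (5/4)·(1 − 7.936/19.864) = 0.751

Cronbach's α = 0.751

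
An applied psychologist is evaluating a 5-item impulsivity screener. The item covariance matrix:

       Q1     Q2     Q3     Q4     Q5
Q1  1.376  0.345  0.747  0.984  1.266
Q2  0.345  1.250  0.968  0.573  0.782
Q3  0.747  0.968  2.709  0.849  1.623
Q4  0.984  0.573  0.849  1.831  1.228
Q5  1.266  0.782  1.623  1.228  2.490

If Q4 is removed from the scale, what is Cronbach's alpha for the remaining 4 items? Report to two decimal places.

Remaining items: Q1, Q2, Q3, Q5 (k = 4).
Σσ²ᵢ = 1.376 + 1.250 + 2.709 + 2.490 = 7.825
σ²_T = 7.825 + 2 × 5.731 = 19.287
α (item deleted) = (4/3)·(1 − 7.825/19.287) = 0.79

α = 0.79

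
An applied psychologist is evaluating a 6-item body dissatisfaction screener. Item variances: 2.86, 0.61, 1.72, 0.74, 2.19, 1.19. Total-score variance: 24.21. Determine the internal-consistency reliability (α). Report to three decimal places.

α = 0.739

ΣVar(i) = 2.86 + 0.61 + 1.72 + 0.74 + 2.19 + 1.19 = 9.31
α = (k/(k−1))·(1 − ΣVar(i)/σ²_total) = (6/5)·(1 − 9.31/24.21) = 0.739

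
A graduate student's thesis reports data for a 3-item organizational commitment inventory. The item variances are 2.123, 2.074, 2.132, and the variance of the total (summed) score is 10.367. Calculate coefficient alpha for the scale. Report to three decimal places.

Σσ²ᵢ = 2.123 + 2.074 + 2.132 = 6.329
α = (k/(k−1))·(1 − Σσ²ᵢ/Var(T)) = (3/2)·(1 − 6.329/10.367) = 0.584

α = 0.584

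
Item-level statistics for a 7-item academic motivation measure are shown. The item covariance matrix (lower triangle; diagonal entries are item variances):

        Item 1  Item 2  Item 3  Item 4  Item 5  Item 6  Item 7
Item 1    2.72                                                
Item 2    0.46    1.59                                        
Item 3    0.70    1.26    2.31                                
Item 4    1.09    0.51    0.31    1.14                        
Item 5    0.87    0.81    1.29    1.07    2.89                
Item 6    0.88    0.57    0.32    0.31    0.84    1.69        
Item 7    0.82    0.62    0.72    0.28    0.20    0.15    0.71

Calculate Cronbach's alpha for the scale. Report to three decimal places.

Σσ²ᵢ = 2.72 + 1.59 + 2.31 + 1.14 + 2.89 + 1.69 + 0.71 = 13.05
Sum of off-diagonal covariances = 14.08
σ²_total = 13.05 + 2 × 14.08 = 41.21
α = (k/(k−1))·(1 − Σσ²ᵢ/σ²_total) = (7/6)·(1 − 13.05/41.21) = 0.797

Cronbach's alpha = 0.797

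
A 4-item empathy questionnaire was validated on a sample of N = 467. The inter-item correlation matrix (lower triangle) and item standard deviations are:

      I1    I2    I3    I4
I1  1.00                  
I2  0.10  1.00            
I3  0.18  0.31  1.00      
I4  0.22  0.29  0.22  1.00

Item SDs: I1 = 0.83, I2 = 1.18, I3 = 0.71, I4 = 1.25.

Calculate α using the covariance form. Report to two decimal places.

Σσ²ᵢ = 0.83² + 1.18² + 0.71² + 1.25² = 4.1479
Covariances σ_ij = r_ij · s_i · s_j:
  σ(I1,I2) = 0.10 × 0.83 × 1.18 = 0.0979
  σ(I1,I3) = 0.18 × 0.83 × 0.71 = 0.1061
  σ(I1,I4) = 0.22 × 0.83 × 1.25 = 0.2282
  σ(I2,I3) = 0.31 × 1.18 × 0.71 = 0.2597
  σ(I2,I4) = 0.29 × 1.18 × 1.25 = 0.4277
  σ(I3,I4) = 0.22 × 0.71 × 1.25 = 0.1953
σ²_T = Σσ²ᵢ + 2·Σσ_ij = 4.1479 + 2 × 1.3149 = 6.7777
α = (4/3)·(1 − 4.1479/6.7777) = 0.52

α = 0.52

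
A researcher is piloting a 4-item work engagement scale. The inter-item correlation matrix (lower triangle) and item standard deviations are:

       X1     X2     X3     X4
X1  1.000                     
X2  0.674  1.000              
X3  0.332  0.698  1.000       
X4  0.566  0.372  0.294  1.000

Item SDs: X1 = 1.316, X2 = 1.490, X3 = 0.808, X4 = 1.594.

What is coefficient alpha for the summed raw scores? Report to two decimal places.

α = 0.78

Σσ²ᵢ = 1.316² + 1.490² + 0.808² + 1.594² = 7.1457
Covariances σ_ij = r_ij · s_i · s_j:
  σ(X1,X2) = 0.674 × 1.316 × 1.490 = 1.3216
  σ(X1,X3) = 0.332 × 1.316 × 0.808 = 0.3530
  σ(X1,X4) = 0.566 × 1.316 × 1.594 = 1.1873
  σ(X2,X3) = 0.698 × 1.490 × 0.808 = 0.8403
  σ(X2,X4) = 0.372 × 1.490 × 1.594 = 0.8835
  σ(X3,X4) = 0.294 × 0.808 × 1.594 = 0.3787
σ²_T = Σσ²ᵢ + 2·Σσ_ij = 7.1457 + 2 × 4.9644 = 17.0745
α = (4/3)·(1 − 7.1457/17.0745) = 0.78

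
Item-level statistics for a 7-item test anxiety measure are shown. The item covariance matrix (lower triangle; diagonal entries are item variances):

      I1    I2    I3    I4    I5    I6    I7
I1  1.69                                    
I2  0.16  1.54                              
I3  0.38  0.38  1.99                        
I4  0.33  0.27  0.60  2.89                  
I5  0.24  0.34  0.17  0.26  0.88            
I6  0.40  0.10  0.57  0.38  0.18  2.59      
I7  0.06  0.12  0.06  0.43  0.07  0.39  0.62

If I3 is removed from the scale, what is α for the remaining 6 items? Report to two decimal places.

Remaining items: I1, I2, I4, I5, I6, I7 (k = 6).
ΣVar(i) = 1.69 + 1.54 + 2.89 + 0.88 + 2.59 + 0.62 = 10.21
Var(T) = 10.21 + 2 × 3.73 = 17.67
α (item deleted) = (6/5)·(1 − 10.21/17.67) = 0.51

α = 0.51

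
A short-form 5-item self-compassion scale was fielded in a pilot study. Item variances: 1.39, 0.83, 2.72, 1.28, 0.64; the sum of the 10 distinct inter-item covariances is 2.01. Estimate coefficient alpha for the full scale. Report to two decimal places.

α = 0.46

Σσᵢ² = 1.39 + 0.83 + 2.72 + 1.28 + 0.64 = 6.86
Sum of distinct covariances = 2.01
σ²_T = Σσᵢ² + 2·Σcov = 6.86 + 2 × 2.01 = 10.88
α = (5/4)·(1 − 6.86/10.88) = 0.46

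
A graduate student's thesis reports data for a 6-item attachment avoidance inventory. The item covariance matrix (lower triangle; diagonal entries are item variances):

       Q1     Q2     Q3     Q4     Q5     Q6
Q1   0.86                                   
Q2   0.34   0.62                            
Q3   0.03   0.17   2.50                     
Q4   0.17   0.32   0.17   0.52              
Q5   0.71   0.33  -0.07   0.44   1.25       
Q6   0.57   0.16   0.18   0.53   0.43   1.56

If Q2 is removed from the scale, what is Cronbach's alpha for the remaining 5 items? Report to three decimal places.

Cronbach's alpha = 0.607

Remaining items: Q1, Q3, Q4, Q5, Q6 (k = 5).
ΣVar(i) = 0.86 + 2.50 + 0.52 + 1.25 + 1.56 = 6.69
σ²_T = 6.69 + 2 × 3.16 = 13.01
α (item deleted) = (5/4)·(1 − 6.69/13.01) = 0.607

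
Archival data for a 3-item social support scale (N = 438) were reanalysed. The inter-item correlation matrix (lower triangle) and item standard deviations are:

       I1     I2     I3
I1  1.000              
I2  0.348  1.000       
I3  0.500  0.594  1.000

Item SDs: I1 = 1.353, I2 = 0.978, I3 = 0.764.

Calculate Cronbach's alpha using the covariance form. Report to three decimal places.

α = 0.686

Σσ²ᵢ = 1.353² + 0.978² + 0.764² = 3.3708
Covariances σ_ij = r_ij · s_i · s_j:
  σ(I1,I2) = 0.348 × 1.353 × 0.978 = 0.4605
  σ(I1,I3) = 0.500 × 1.353 × 0.764 = 0.5168
  σ(I2,I3) = 0.594 × 0.978 × 0.764 = 0.4438
σ²_T = Σσ²ᵢ + 2·Σσ_ij = 3.3708 + 2 × 1.4211 = 6.2130
α = (3/2)·(1 − 3.3708/6.2130) = 0.686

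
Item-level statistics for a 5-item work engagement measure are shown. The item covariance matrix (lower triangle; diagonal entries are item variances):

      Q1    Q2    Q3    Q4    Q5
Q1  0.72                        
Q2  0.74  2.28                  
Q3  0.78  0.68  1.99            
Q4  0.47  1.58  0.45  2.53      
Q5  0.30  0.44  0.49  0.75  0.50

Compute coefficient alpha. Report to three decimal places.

coefficient alpha = 0.781

Σσᵢ² = 0.72 + 2.28 + 1.99 + 2.53 + 0.50 = 8.02
Sum of off-diagonal covariances = 6.68
Var(T) = 8.02 + 2 × 6.68 = 21.38
α = (k/(k−1))·(1 − Σσᵢ²/Var(T)) = (5/4)·(1 − 8.02/21.38) = 0.781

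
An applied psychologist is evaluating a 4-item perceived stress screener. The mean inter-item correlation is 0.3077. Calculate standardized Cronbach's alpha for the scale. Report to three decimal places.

Standardized α = k·r̄ / (1 + (k−1)·r̄) = 4 × 0.3077 / (1 + 3 × 0.3077)
  = 1.2308 / 1.9231 = 0.640

standardized Cronbach's alpha = 0.640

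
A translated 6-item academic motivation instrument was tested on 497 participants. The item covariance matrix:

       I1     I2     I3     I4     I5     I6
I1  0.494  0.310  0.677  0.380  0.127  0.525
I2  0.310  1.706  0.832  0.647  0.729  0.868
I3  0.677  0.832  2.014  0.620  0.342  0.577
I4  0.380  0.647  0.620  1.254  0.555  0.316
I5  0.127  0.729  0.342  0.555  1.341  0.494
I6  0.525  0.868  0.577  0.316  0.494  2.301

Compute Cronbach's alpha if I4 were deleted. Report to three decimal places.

Cronbach's alpha = 0.728

Remaining items: I1, I2, I3, I5, I6 (k = 5).
sum of item variances = 0.494 + 1.706 + 2.014 + 1.341 + 2.301 = 7.856
σ²_T = 7.856 + 2 × 5.481 = 18.818
α (item deleted) = (5/4)·(1 − 7.856/18.818) = 0.728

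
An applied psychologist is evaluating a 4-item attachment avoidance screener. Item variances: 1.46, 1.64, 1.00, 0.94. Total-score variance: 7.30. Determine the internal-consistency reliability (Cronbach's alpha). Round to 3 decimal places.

α = 0.413

Σσᵢ² = 1.46 + 1.64 + 1.00 + 0.94 = 5.04
α = (k/(k−1))·(1 − Σσᵢ²/Var(T)) = (4/3)·(1 − 5.04/7.30) = 0.413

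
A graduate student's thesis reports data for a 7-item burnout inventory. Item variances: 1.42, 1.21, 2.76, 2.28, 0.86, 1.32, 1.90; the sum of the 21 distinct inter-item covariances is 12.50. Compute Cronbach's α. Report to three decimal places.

α = 0.794

Σσ²ᵢ = 1.42 + 1.21 + 2.76 + 2.28 + 0.86 + 1.32 + 1.90 = 11.75
Sum of distinct covariances = 12.50
Var(T) = Σσ²ᵢ + 2·Σcov = 11.75 + 2 × 12.50 = 36.75
α = (7/6)·(1 − 11.75/36.75) = 0.794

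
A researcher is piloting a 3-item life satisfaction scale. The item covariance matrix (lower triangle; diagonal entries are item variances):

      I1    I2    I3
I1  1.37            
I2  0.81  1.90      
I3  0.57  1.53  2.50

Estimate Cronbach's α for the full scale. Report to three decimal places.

sum of item variances = 1.37 + 1.90 + 2.50 = 5.77
Sum of off-diagonal covariances = 2.91
σ²_T = 5.77 + 2 × 2.91 = 11.59
α = (k/(k−1))·(1 − sum of item variances/σ²_T) = (3/2)·(1 − 5.77/11.59) = 0.753

Cronbach's α = 0.753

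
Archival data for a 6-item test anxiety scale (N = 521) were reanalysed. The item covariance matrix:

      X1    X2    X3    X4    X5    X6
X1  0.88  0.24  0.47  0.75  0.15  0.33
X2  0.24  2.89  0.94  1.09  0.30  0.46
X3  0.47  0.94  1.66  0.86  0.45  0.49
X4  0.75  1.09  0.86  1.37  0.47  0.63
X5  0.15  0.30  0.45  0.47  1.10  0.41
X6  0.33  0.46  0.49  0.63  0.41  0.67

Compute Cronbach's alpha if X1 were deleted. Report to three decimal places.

Cronbach's alpha = 0.767

Remaining items: X2, X3, X4, X5, X6 (k = 5).
Σσ²ᵢ = 2.89 + 1.66 + 1.37 + 1.10 + 0.67 = 7.69
total variance = 7.69 + 2 × 6.10 = 19.89
α (item deleted) = (5/4)·(1 − 7.69/19.89) = 0.767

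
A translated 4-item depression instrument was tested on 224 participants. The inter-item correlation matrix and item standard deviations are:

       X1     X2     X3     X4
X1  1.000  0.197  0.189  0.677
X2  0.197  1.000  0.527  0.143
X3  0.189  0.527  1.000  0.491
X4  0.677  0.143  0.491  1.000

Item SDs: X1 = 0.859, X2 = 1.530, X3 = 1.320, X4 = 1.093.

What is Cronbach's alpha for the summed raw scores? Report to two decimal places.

Σσ²ᵢ = 0.859² + 1.530² + 1.320² + 1.093² = 6.0158
Covariances σ_ij = r_ij · s_i · s_j:
  σ(X1,X2) = 0.197 × 0.859 × 1.530 = 0.2589
  σ(X1,X3) = 0.189 × 0.859 × 1.320 = 0.2143
  σ(X1,X4) = 0.677 × 0.859 × 1.093 = 0.6356
  σ(X2,X3) = 0.527 × 1.530 × 1.320 = 1.0643
  σ(X2,X4) = 0.143 × 1.530 × 1.093 = 0.2391
  σ(X3,X4) = 0.491 × 1.320 × 1.093 = 0.7084
σ²_T = Σσ²ᵢ + 2·Σσ_ij = 6.0158 + 2 × 3.1206 = 12.2570
α = (4/3)·(1 − 6.0158/12.2570) = 0.68

Cronbach's alpha = 0.68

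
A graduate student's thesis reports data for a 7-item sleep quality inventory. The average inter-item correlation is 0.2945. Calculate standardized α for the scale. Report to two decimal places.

Standardized α = k·r̄ / (1 + (k−1)·r̄) = 7 × 0.2945 / (1 + 6 × 0.2945)
  = 2.0615 / 2.7670 = 0.75

α = 0.75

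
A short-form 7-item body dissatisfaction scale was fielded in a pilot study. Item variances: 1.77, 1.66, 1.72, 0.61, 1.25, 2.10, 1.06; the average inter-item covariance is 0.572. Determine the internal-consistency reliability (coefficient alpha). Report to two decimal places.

sum of item variances = 1.77 + 1.66 + 1.72 + 0.61 + 1.25 + 2.10 + 1.06 = 10.17
Sum of the 21 distinct covariances = 21 × 0.572 = 12.012
σ²_T = sum of item variances + 2·Σcov = 10.17 + 2 × 12.012 = 34.194
α = (7/6)·(1 − 10.17/34.194) = 0.82

α = 0.82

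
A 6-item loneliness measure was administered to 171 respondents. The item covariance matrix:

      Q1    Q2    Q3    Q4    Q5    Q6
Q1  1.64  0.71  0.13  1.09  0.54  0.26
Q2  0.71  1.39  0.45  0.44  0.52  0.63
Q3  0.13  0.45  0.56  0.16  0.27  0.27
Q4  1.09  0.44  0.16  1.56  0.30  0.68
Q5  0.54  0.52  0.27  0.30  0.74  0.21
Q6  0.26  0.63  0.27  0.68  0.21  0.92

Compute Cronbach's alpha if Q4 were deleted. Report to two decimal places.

Cronbach's alpha = 0.75

Remaining items: Q1, Q2, Q3, Q5, Q6 (k = 5).
Σσ²ᵢ = 1.64 + 1.39 + 0.56 + 0.74 + 0.92 = 5.25
σ²_T = 5.25 + 2 × 3.99 = 13.23
α (item deleted) = (5/4)·(1 − 5.25/13.23) = 0.75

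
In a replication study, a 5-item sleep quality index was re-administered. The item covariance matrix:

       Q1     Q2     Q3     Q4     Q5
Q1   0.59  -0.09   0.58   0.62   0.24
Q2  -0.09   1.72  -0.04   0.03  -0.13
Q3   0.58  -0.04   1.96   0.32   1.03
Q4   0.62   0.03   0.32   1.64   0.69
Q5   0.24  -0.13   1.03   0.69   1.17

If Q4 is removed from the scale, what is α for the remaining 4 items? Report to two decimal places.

Remaining items: Q1, Q2, Q3, Q5 (k = 4).
ΣVar(i) = 0.59 + 1.72 + 1.96 + 1.17 = 5.44
σ²_T = 5.44 + 2 × 1.59 = 8.62
α (item deleted) = (4/3)·(1 − 5.44/8.62) = 0.49

α = 0.49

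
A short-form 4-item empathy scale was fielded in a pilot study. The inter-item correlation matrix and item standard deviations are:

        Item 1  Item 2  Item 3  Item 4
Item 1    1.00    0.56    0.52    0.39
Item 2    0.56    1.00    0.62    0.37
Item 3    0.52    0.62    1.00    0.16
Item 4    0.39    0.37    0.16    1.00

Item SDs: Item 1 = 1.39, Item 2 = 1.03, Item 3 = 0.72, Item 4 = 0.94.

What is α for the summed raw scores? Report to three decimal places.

α = 0.742

Σσ²ᵢ = 1.39² + 1.03² + 0.72² + 0.94² = 4.3950
Covariances σ_ij = r_ij · s_i · s_j:
  σ(Item 1,Item 2) = 0.56 × 1.39 × 1.03 = 0.8018
  σ(Item 1,Item 3) = 0.52 × 1.39 × 0.72 = 0.5204
  σ(Item 1,Item 4) = 0.39 × 1.39 × 0.94 = 0.5096
  σ(Item 2,Item 3) = 0.62 × 1.03 × 0.72 = 0.4598
  σ(Item 2,Item 4) = 0.37 × 1.03 × 0.94 = 0.3582
  σ(Item 3,Item 4) = 0.16 × 0.72 × 0.94 = 0.1083
σ²_T = Σσ²ᵢ + 2·Σσ_ij = 4.3950 + 2 × 2.7581 = 9.9112
α = (4/3)·(1 − 4.3950/9.9112) = 0.742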